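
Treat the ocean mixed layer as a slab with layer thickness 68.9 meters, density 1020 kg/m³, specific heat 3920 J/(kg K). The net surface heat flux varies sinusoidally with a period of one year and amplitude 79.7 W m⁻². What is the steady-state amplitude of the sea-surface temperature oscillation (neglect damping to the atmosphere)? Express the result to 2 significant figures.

Areal heat capacity C = ρ c_p D = 1020 × 3920 × 68.9 = 2.75×10^8 J m⁻² K⁻¹.
Angular frequency ω = 2π / T = 2π / 3.15×10^7 s = 1.99×10^-7 s⁻¹.
Cω = 2.75×10^8 × 1.99×10^-7 = 54.9 W/(m²·K).
Amplitude A = F₀ / (Cω) = 79.7 / 54.9 = 1.45 K.

1.5 K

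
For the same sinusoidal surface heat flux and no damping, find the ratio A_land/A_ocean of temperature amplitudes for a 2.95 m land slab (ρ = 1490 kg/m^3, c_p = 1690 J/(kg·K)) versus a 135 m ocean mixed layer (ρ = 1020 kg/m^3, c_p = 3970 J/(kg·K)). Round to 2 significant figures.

74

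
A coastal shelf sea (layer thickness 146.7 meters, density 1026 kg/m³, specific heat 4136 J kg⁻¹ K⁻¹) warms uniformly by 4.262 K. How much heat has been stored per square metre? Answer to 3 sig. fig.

2.65×10^9

Areal heat capacity C = ρ c_p D = 1026 × 4136 × 146.7 = 6.23×10^8 J/(m²·K).
ΔQ = C ΔT = 6.23×10^8 × 4.262 = 2.65×10^9 J/m².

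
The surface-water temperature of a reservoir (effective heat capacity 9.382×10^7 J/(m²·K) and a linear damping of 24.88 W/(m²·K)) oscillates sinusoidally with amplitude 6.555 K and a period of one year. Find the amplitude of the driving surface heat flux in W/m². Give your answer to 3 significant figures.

204

Areal heat capacity C = 9.382×10^7 J/(m²·K) (given).
ω = 2π / 3.15×10^7 s = 1.99×10^-7 s⁻¹.
√((Cω)² + λ²) = √((18.7)² + 24.88²) = 31.1 W/(m²·K).
F₀ = A × √((Cω)²+λ²) = 6.555 × 31.1 = 204 W/m².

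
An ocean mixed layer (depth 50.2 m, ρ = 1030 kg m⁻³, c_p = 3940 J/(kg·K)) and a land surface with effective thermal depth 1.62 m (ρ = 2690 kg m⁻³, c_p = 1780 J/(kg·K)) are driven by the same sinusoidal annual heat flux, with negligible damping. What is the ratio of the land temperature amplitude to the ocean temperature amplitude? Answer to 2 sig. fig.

C_ocean = 1030 × 3940 × 50.2 = 2.04×10^8 J/(m²·K).
C_land = 2690 × 1780 × 1.62 = 7.76×10^6 J/(m²·K).
Undamped amplitude ∝ 1/C, so A_land/A_ocean = C_ocean/C_land = 26.3.

26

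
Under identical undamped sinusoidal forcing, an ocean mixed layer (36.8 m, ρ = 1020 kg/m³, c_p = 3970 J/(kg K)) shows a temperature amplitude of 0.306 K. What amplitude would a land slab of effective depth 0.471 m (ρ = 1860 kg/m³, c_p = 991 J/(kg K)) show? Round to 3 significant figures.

52.5 K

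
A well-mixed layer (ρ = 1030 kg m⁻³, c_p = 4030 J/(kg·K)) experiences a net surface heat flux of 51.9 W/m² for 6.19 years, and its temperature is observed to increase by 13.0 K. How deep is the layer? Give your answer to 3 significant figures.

Heat input Q = F Δt = 51.9 × 1.95×10^8 s = 1.01×10^10 J/m².
Required areal heat capacity C = Q / ΔT = 7.80×10^8 J/(m²·K).
Depth D = C / (ρ c_p) = 7.80×10^8 / (1030 × 4030) = 188 m.

188 m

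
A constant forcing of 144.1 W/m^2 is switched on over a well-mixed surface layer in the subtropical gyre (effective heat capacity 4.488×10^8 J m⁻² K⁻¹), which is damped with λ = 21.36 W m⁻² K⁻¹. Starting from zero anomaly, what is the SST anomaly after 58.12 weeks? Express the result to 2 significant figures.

Areal heat capacity C = 4.488×10^8 J m⁻² K⁻¹ (given).
τ = C / λ = 4.49×10^8 / 21.36 = 2.10×10^7 s.
Equilibrium anomaly ΔT_eq = F / λ = 144.1 / 21.36 = 6.75 K.
t = 58.12 weeks = 3.52×10^7 s, so t/τ = 1.67.
ΔT(t) = ΔT_eq (1 − e^(−t/τ)) = 6.75 × (1 − e^−1.67) = 5.48 K.

5.5 K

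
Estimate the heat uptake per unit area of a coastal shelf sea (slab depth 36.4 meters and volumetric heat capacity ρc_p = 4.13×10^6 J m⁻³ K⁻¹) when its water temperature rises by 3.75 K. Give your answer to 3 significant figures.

Areal heat capacity C = ρc_p × D = 4.13×10^6 × 36.4 = 1.50×10^8 J/(m^2 K).
ΔQ = C ΔT = 1.50×10^8 × 3.75 = 5.64×10^8 J/m².

5.64×10^8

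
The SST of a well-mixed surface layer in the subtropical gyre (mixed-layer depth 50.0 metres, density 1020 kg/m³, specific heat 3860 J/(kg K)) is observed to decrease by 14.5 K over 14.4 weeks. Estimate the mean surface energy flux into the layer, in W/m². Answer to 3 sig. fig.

-328

Areal heat capacity C = ρ c_p D = 1020 × 3860 × 50.0 = 1.97×10^8 J/(m²·K).
Required heat per unit area: Q = C ΔT = 1.97×10^8 × -14.5 = -2.85×10^9 J/m².
Flux F = Q / Δt = -2.85×10^9 / 8.71×10^6 s = -328 W/m².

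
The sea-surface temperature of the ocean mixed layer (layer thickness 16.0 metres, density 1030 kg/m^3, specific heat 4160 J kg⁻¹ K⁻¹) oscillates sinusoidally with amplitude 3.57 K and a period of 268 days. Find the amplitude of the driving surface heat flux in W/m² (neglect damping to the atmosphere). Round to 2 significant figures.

Areal heat capacity C = ρ c_p D = 1030 × 4160 × 16.0 = 6.86×10^7 J/(m^2 K).
ω = 2π / 2.32×10^7 s = 2.71×10^-7 s⁻¹.
Cω = 6.86×10^7 × 2.71×10^-7 = 18.6 W/(m²·K).
F₀ = A × Cω = 3.57 × 18.6 = 66.4 W/m².

66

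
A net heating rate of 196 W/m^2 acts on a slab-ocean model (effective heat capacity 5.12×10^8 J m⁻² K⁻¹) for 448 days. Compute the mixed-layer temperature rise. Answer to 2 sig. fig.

15 K

Areal heat capacity C = 5.12×10^8 J m⁻² K⁻¹ (given).
Net heat input Q = F Δt = 196 × (448 days × 86400 s/day) = 7.59×10^9 J/m².
ΔT = Q / C = 7.59×10^9 / 5.12×10^8 = 14.8 K.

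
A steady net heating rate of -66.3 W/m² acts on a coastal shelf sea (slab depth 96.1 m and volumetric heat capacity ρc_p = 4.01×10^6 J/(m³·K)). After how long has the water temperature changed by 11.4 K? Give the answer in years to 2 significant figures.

Areal heat capacity C = ρc_p × D = 4.01×10^6 × 96.1 = 3.85×10^8 J m⁻² K⁻¹.
Time required: Δt = C ΔT / F = 3.85×10^8 × -11.4 / -66.3 = 6.63×10^7 s.
In years: 6.63×10^7 s / (3.156×10^7 s/year) = 2.10 years.

2.1 years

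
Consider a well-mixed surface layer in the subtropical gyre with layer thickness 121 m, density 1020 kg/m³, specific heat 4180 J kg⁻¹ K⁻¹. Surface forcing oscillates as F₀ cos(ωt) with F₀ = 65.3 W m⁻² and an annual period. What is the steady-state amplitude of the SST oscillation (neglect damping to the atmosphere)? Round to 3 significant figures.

Areal heat capacity C = ρ c_p D = 1020 × 4180 × 121 = 5.16×10^8 J/(m²·K).
Angular frequency ω = 2π / T = 2π / 3.15×10^7 s = 1.99×10^-7 s⁻¹.
Cω = 5.16×10^8 × 1.99×10^-7 = 103 W/(m²·K).
Amplitude A = F₀ / (Cω) = 65.3 / 103 = 0.635 K.

0.635 K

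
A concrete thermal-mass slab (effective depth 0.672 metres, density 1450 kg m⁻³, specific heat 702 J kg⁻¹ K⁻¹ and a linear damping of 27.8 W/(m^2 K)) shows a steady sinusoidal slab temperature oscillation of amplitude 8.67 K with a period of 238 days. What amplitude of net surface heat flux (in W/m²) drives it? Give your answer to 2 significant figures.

Areal heat capacity C = ρ c_p D = 1450 × 702 × 0.672 = 6.84×10^5 J/(m²·K).
ω = 2π / 2.06×10^7 s = 3.06×10^-7 s⁻¹.
√((Cω)² + λ²) = √((0.209)² + 27.8²) = 27.8 W/(m²·K).
F₀ = A × √((Cω)²+λ²) = 8.67 × 27.8 = 241 W/m².

240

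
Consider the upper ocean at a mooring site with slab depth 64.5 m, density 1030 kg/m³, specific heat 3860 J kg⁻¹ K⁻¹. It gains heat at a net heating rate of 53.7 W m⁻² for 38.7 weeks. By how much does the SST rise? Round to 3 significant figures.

4.90 K

Areal heat capacity C = ρ c_p D = 1030 × 3860 × 64.5 = 2.56×10^8 J/(m^2 K).
Net heat input Q = F Δt = 53.7 × (38.7 weeks × 6.048×10^5 s/week) = 1.26×10^9 J/m².
ΔT = Q / C = 1.26×10^9 / 2.56×10^8 = 4.90 K.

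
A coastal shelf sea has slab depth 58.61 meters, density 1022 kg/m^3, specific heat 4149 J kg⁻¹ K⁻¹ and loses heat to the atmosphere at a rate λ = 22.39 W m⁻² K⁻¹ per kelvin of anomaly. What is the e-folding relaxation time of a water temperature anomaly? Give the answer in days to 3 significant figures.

Areal heat capacity C = ρ c_p D = 1022 × 4149 × 58.61 = 2.49×10^8 J m⁻² K⁻¹.
Relaxation time τ = C / λ = 2.49×10^8 / 22.39 = 1.11×10^7 s.
In days: 1.11×10^7 s / (86400 s/day) = 128 days.

128 days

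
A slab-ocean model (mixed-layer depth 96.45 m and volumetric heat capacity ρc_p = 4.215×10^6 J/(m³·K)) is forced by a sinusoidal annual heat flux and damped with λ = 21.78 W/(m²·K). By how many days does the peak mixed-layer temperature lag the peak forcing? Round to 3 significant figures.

Areal heat capacity C = ρc_p × D = 4.215×10^6 × 96.45 = 4.07×10^8 J/(m²·K).
ω = 2π / 3.15×10^7 s = 1.99×10^-7 s⁻¹.
Phase lag φ = arctan(Cω/λ) = arctan(81.0/21.78) = 1.31 rad.
Time lag = φ / ω = 1.31 / 1.99×10^-7 = 6.57×10^6 s = 76.0 days.

76.0 days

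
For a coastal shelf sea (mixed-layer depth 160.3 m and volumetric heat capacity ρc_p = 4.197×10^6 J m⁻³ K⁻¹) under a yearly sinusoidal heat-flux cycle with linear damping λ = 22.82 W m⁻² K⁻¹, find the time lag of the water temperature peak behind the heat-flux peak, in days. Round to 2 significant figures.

Areal heat capacity C = ρc_p × D = 4.197×10^6 × 160.3 = 6.73×10^8 J m⁻² K⁻¹.
ω = 2π / 3.15×10^7 s = 1.99×10^-7 s⁻¹.
Phase lag φ = arctan(Cω/λ) = arctan(134/22.82) = 1.40 rad.
Time lag = φ / ω = 1.40 / 1.99×10^-7 = 7.04×10^6 s = 81.5 days.

81 days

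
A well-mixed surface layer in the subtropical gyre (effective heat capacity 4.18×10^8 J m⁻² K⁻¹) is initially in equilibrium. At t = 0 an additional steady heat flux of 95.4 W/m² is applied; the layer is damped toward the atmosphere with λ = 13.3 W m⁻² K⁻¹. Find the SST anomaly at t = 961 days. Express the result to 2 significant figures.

6.7 K

Areal heat capacity C = 4.18×10^8 J m⁻² K⁻¹ (given).
τ = C / λ = 4.18×10^8 / 13.3 = 3.14×10^7 s.
Equilibrium anomaly ΔT_eq = F / λ = 95.4 / 13.3 = 7.17 K.
t = 961 days = 8.30×10^7 s, so t/τ = 2.64.
ΔT(t) = ΔT_eq (1 − e^(−t/τ)) = 7.17 × (1 − e^−2.64) = 6.66 K.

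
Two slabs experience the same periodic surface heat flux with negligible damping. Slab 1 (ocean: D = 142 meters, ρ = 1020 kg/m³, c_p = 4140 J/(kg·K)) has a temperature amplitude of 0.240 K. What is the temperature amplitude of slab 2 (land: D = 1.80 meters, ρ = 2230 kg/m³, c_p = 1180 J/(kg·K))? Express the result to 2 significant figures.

30 K

C_ocean = 6.00×10^8 J/(m²·K); C_land = 4.74×10^6 J/(m²·K).
A ∝ 1/C ⇒ A_land = A_ocean × C_ocean/C_land = 0.240 × 127 = 30.4 K.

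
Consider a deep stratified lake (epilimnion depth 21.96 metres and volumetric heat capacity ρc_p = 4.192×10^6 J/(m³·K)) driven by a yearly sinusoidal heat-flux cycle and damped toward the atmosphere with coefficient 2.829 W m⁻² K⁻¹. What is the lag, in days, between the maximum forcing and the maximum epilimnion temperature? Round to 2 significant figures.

82 days

Areal heat capacity C = ρc_p × D = 4.192×10^6 × 21.96 = 9.21×10^7 J/(m²·K).
ω = 2π / 3.15×10^7 s = 1.99×10^-7 s⁻¹.
Phase lag φ = arctan(Cω/λ) = arctan(18.3/2.829) = 1.42 rad.
Time lag = φ / ω = 1.42 / 1.99×10^-7 = 7.12×10^6 s = 82.4 days.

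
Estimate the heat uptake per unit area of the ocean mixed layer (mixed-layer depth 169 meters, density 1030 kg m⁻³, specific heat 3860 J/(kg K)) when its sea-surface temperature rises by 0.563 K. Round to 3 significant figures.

Areal heat capacity C = ρ c_p D = 1030 × 3860 × 169 = 6.72×10^8 J/(m^2 K).
ΔQ = C ΔT = 6.72×10^8 × 0.563 = 3.78×10^8 J/m².

3.78×10^8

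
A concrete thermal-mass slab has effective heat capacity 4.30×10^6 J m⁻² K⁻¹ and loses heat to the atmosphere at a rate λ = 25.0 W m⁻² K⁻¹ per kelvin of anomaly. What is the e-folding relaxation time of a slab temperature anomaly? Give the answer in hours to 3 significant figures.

Areal heat capacity C = 4.30×10^6 J m⁻² K⁻¹ (given).
Relaxation time τ = C / λ = 4.30×10^6 / 25.0 = 1.72×10^5 s.
In hours: 1.72×10^5 s / (3600 s/hour) = 47.8 hours.

47.8 hours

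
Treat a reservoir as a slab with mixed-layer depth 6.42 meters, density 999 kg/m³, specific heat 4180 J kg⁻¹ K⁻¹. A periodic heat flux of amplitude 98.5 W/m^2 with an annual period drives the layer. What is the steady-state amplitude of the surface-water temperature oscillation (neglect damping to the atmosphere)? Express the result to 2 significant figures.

18 K

Areal heat capacity C = ρ c_p D = 999 × 4180 × 6.42 = 2.68×10^7 J/(m^2 K).
Angular frequency ω = 2π / T = 2π / 3.15×10^7 s = 1.99×10^-7 s⁻¹.
Cω = 2.68×10^7 × 1.99×10^-7 = 5.34 W/(m²·K).
Amplitude A = F₀ / (Cω) = 98.5 / 5.34 = 18.4 K.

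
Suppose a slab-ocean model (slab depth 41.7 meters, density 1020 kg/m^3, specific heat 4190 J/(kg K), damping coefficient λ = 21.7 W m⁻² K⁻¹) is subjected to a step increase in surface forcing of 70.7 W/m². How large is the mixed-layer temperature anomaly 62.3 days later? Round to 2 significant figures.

1.6 K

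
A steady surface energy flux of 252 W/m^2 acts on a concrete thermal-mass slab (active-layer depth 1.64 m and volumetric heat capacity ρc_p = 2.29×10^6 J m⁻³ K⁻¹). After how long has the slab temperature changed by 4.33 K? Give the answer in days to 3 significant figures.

Areal heat capacity C = ρc_p × D = 2.29×10^6 × 1.64 = 3.76×10^6 J/(m²·K).
Time required: Δt = C ΔT / F = 3.76×10^6 × 4.33 / 252 = 64500 s.
In days: 64500 s / (86400 s/day) = 0.747 days.

0.747 days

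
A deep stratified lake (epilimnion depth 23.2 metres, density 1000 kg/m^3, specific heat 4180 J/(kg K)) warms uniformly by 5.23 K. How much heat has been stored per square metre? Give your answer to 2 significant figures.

5.1×10^8

Areal heat capacity C = ρ c_p D = 1000 × 4180 × 23.2 = 9.70×10^7 J m⁻² K⁻¹.
ΔQ = C ΔT = 9.70×10^7 × 5.23 = 5.07×10^8 J/m².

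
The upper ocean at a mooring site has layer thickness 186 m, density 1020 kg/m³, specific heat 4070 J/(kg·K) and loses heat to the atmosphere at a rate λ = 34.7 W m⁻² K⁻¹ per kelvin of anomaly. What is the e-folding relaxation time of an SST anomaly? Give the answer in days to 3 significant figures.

Areal heat capacity C = ρ c_p D = 1020 × 4070 × 186 = 7.72×10^8 J/(m^2 K).
Relaxation time τ = C / λ = 7.72×10^8 / 34.7 = 2.23×10^7 s.
In days: 2.23×10^7 s / (86400 s/day) = 258 days.

258 days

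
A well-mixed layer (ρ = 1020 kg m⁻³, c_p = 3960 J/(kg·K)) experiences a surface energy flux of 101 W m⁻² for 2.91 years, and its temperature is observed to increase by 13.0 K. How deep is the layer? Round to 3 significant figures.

177 m

Heat input Q = F Δt = 101 × 9.18×10^7 s = 9.28×10^9 J/m².
Required areal heat capacity C = Q / ΔT = 7.13×10^8 J/(m²·K).
Depth D = C / (ρ c_p) = 7.13×10^8 / (1020 × 3960) = 177 m.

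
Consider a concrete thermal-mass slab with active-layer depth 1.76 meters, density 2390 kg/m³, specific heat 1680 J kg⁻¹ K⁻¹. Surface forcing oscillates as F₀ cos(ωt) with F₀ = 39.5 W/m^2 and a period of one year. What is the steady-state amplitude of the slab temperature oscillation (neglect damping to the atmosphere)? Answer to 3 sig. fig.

28.1 K

Areal heat capacity C = ρ c_p D = 2390 × 1680 × 1.76 = 7.07×10^6 J/(m^2 K).
Angular frequency ω = 2π / T = 2π / 3.15×10^7 s = 1.99×10^-7 s⁻¹.
Cω = 7.07×10^6 × 1.99×10^-7 = 1.41 W/(m²·K).
Amplitude A = F₀ / (Cω) = 39.5 / 1.41 = 28.1 K.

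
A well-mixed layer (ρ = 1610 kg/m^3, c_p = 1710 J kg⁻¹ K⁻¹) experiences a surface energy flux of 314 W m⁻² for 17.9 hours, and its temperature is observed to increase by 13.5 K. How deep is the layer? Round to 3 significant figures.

Heat input Q = F Δt = 314 × 64400 s = 2.02×10^7 J/m².
Required areal heat capacity C = Q / ΔT = 1.50×10^6 J/(m²·K).
Depth D = C / (ρ c_p) = 1.50×10^6 / (1610 × 1710) = 0.544 m.

0.544 m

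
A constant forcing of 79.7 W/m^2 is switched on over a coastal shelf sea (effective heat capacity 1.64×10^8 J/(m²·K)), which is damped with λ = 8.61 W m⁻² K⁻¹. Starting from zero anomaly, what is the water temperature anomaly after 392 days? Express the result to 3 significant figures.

7.69 K

Areal heat capacity C = 1.64×10^8 J/(m²·K) (given).
τ = C / λ = 1.64×10^8 / 8.61 = 1.90×10^7 s.
Equilibrium anomaly ΔT_eq = F / λ = 79.7 / 8.61 = 9.26 K.
t = 392 days = 3.39×10^7 s, so t/τ = 1.78.
ΔT(t) = ΔT_eq (1 − e^(−t/τ)) = 9.26 × (1 − e^−1.78) = 7.69 K.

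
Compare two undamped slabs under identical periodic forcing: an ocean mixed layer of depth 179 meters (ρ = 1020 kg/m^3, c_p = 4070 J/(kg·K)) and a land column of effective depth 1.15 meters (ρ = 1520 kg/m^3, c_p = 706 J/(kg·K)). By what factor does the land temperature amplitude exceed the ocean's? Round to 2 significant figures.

600

C_ocean = 1020 × 4070 × 179 = 7.43×10^8 J/(m²·K).
C_land = 1520 × 706 × 1.15 = 1.23×10^6 J/(m²·K).
Undamped amplitude ∝ 1/C, so A_land/A_ocean = C_ocean/C_land = 602.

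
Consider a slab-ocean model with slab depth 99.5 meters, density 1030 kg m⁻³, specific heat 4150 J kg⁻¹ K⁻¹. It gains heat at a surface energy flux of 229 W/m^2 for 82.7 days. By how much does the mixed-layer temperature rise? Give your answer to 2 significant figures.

Areal heat capacity C = ρ c_p D = 1030 × 4150 × 99.5 = 4.25×10^8 J m⁻² K⁻¹.
Net heat input Q = F Δt = 229 × (82.7 days × 86400 s/day) = 1.64×10^9 J/m².
ΔT = Q / C = 1.64×10^9 / 4.25×10^8 = 3.85 K.

3.8 K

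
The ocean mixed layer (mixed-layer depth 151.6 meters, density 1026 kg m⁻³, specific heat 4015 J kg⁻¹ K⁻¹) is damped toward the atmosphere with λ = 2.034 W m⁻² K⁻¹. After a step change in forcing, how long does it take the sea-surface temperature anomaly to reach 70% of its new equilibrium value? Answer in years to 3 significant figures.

Areal heat capacity C = ρ c_p D = 1026 × 4015 × 151.6 = 6.24×10^8 J m⁻² K⁻¹.
τ = C / λ = 6.24×10^8 / 2.034 = 3.07×10^8 s.
Fraction reached: 1 − e^(−t/τ) = 0.70 ⇒ t = −τ ln(1 − 0.70) = τ × 1.20.
t = 3.70×10^8 s = 11.7 years.

11.7 years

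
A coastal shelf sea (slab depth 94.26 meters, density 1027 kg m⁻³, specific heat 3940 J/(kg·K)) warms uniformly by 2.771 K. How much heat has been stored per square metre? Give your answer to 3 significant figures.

Areal heat capacity C = ρ c_p D = 1027 × 3940 × 94.26 = 3.81×10^8 J m⁻² K⁻¹.
ΔQ = C ΔT = 3.81×10^8 × 2.771 = 1.06×10^9 J/m².

1.06×10^9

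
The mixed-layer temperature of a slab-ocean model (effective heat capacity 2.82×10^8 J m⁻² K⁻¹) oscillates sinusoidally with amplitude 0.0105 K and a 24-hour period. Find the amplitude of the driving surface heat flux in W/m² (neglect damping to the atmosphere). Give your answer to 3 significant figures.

215

Areal heat capacity C = 2.82×10^8 J m⁻² K⁻¹ (given).
ω = 2π / 86400 s = 7.27×10^-5 s⁻¹.
Cω = 2.82×10^8 × 7.27×10^-5 = 20500 W/(m²·K).
F₀ = A × Cω = 0.0105 × 20500 = 215 W/m².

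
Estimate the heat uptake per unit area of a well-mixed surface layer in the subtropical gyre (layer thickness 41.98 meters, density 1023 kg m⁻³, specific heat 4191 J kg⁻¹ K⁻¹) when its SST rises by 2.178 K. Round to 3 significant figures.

3.92×10^8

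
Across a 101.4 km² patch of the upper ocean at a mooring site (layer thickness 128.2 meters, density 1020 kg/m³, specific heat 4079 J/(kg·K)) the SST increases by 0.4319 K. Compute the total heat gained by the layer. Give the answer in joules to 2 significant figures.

2.3×10^16 J

Areal heat capacity C = ρ c_p D = 1020 × 4079 × 128.2 = 5.33×10^8 J m⁻² K⁻¹.
Heat per unit area: q = C ΔT = 5.33×10^8 × 0.4319 = 2.30×10^8 J/m².
Total heat: Q = q × A = 2.30×10^8 × (101.4 × 10⁶ m²) = 2.34×10^16 J.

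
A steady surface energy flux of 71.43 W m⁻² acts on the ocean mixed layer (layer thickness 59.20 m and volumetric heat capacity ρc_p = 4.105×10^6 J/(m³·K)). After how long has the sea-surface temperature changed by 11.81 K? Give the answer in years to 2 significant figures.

Areal heat capacity C = ρc_p × D = 4.105×10^6 × 59.20 = 2.43×10^8 J m⁻² K⁻¹.
Time required: Δt = C ΔT / F = 2.43×10^8 × 11.81 / 71.43 = 4.02×10^7 s.
In years: 4.02×10^7 s / (3.156×10^7 s/year) = 1.27 years.

1.3 years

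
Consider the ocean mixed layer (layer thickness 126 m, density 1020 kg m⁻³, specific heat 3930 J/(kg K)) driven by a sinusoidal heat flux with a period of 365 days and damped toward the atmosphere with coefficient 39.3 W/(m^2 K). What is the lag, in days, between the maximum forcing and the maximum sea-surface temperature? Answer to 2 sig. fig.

70 days

Areal heat capacity C = ρ c_p D = 1020 × 3930 × 126 = 5.05×10^8 J/(m^2 K).
ω = 2π / 3.15×10^7 s = 1.99×10^-7 s⁻¹.
Phase lag φ = arctan(Cω/λ) = arctan(101/39.3) = 1.20 rad.
Time lag = φ / ω = 1.20 / 1.99×10^-7 = 6.02×10^6 s = 69.6 days.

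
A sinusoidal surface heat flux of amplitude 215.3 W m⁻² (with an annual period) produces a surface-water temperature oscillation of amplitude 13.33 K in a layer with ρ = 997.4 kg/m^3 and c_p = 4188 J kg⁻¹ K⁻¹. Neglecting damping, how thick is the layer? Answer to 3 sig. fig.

ω = 2π / 3.15×10^7 s = 1.99×10^-7 s⁻¹.
Required C = F₀ / (A ω) = 215.3 / (13.33 × 1.99×10^-7) = 8.11×10^7 J/(m²·K).
D = C / (ρ c_p) = 8.11×10^7 / (997.4 × 4188) = 19.4 m.

19.4 m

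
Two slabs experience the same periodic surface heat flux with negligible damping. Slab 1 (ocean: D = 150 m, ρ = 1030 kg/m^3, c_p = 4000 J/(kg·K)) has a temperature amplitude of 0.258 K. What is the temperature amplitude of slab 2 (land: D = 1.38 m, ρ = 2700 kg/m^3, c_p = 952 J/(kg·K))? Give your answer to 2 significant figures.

45 K

C_ocean = 6.18×10^8 J/(m²·K); C_land = 3.55×10^6 J/(m²·K).
A ∝ 1/C ⇒ A_land = A_ocean × C_ocean/C_land = 0.258 × 174 = 44.9 K.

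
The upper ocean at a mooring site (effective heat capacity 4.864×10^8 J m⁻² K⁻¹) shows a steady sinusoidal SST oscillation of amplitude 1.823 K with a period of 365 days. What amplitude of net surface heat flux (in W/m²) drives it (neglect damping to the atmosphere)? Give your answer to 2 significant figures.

180

Areal heat capacity C = 4.864×10^8 J m⁻² K⁻¹ (given).
ω = 2π / 3.15×10^7 s = 1.99×10^-7 s⁻¹.
Cω = 4.86×10^8 × 1.99×10^-7 = 96.9 W/(m²·K).
F₀ = A × Cω = 1.823 × 96.9 = 177 W/m².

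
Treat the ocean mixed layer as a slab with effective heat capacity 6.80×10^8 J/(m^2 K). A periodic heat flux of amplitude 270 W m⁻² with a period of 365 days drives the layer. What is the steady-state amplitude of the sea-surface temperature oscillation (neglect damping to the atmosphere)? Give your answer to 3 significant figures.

Areal heat capacity C = 6.80×10^8 J/(m^2 K) (given).
Angular frequency ω = 2π / T = 2π / 3.15×10^7 s = 1.99×10^-7 s⁻¹.
Cω = 6.80×10^8 × 1.99×10^-7 = 135 W/(m²·K).
Amplitude A = F₀ / (Cω) = 270 / 135 = 1.99 K.

1.99 K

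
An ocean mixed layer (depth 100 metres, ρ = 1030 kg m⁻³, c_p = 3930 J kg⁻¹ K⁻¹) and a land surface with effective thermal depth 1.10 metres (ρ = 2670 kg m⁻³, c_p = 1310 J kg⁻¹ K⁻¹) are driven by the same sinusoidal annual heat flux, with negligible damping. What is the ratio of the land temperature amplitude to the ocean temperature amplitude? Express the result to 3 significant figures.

105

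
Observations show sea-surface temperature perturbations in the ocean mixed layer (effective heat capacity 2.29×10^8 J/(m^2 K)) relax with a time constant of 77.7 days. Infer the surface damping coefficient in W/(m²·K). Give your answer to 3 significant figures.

34.1

Areal heat capacity C = 2.29×10^8 J/(m^2 K) (given).
τ = 77.7 days = 6.71×10^6 s.
λ = C / τ = 2.29×10^8 / 6.71×10^6 = 34.1 W/(m²·K).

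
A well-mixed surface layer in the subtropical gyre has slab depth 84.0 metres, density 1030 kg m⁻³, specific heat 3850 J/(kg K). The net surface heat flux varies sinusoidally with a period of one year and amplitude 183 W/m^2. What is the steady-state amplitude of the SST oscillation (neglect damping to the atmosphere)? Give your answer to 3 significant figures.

Areal heat capacity C = ρ c_p D = 1030 × 3850 × 84.0 = 3.33×10^8 J m⁻² K⁻¹.
Angular frequency ω = 2π / T = 2π / 3.15×10^7 s = 1.99×10^-7 s⁻¹.
Cω = 3.33×10^8 × 1.99×10^-7 = 66.4 W/(m²·K).
Amplitude A = F₀ / (Cω) = 183 / 66.4 = 2.76 K.

2.76 K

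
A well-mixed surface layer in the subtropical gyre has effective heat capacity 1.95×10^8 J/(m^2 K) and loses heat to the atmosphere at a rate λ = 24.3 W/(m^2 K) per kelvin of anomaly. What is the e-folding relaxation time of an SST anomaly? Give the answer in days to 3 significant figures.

Areal heat capacity C = 1.95×10^8 J/(m^2 K) (given).
Relaxation time τ = C / λ = 1.95×10^8 / 24.3 = 8.02×10^6 s.
In days: 8.02×10^6 s / (86400 s/day) = 92.9 days.

92.9 days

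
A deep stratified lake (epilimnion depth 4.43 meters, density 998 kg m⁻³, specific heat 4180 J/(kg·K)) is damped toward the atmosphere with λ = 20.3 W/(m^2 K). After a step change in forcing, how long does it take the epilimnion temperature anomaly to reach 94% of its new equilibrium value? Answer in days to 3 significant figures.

29.6 days

Areal heat capacity C = ρ c_p D = 998 × 4180 × 4.43 = 1.85×10^7 J m⁻² K⁻¹.
τ = C / λ = 1.85×10^7 / 20.3 = 9.10×10^5 s.
Fraction reached: 1 − e^(−t/τ) = 0.94 ⇒ t = −τ ln(1 − 0.94) = τ × 2.81.
t = 2.56×10^6 s = 29.6 days.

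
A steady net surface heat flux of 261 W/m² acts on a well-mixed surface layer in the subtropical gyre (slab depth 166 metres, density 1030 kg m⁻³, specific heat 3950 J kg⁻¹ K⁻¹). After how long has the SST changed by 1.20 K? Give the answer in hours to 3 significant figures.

Areal heat capacity C = ρ c_p D = 1030 × 3950 × 166 = 6.75×10^8 J/(m^2 K).
Time required: Δt = C ΔT / F = 6.75×10^8 × 1.20 / 261 = 3.11×10^6 s.
In hours: 3.11×10^6 s / (3600 s/hour) = 863 hours.

863 hours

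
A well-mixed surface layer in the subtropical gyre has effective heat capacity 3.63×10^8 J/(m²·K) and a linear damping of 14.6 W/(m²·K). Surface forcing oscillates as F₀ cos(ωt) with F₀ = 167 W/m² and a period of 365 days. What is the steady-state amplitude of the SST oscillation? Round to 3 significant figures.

2.26 K

Areal heat capacity C = 3.63×10^8 J/(m²·K) (given).
Angular frequency ω = 2π / T = 2π / 3.15×10^7 s = 1.99×10^-7 s⁻¹.
√((Cω)² + λ²) = √((72.3)² + 14.6²) = 73.8 W/(m²·K).
Amplitude A = F₀ / √((Cω)²+λ²) = 167 / 73.8 = 2.26 K.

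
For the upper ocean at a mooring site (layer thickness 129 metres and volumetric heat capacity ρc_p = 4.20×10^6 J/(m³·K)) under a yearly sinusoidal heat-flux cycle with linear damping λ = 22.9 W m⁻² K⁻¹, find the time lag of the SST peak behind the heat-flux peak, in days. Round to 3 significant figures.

79.1 days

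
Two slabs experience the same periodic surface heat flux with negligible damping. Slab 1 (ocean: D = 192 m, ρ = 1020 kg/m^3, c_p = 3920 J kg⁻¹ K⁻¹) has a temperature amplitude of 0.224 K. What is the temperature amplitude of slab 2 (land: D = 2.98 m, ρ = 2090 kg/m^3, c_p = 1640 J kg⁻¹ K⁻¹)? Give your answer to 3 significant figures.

16.8 K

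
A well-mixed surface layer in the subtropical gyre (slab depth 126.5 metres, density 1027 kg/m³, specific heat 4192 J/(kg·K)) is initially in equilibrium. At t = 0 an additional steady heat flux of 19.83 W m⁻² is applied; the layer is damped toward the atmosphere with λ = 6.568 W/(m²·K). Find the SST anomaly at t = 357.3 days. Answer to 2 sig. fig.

0.94 K

Areal heat capacity C = ρ c_p D = 1027 × 4192 × 126.5 = 5.45×10^8 J/(m^2 K).
τ = C / λ = 5.45×10^8 / 6.568 = 8.29×10^7 s.
Equilibrium anomaly ΔT_eq = F / λ = 19.83 / 6.568 = 3.02 K.
t = 357.3 days = 3.09×10^7 s, so t/τ = 0.372.
ΔT(t) = ΔT_eq (1 − e^(−t/τ)) = 3.02 × (1 − e^−0.372) = 0.939 K.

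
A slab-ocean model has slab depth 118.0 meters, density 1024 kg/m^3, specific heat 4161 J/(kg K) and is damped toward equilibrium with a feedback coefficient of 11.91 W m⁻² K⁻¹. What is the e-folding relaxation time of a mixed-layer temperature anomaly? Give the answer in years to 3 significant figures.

Areal heat capacity C = ρ c_p D = 1024 × 4161 × 118.0 = 5.03×10^8 J/(m²·K).
Relaxation time τ = C / λ = 5.03×10^8 / 11.91 = 4.22×10^7 s.
In years: 4.22×10^7 s / (3.156×10^7 s/year) = 1.34 years.

1.34 years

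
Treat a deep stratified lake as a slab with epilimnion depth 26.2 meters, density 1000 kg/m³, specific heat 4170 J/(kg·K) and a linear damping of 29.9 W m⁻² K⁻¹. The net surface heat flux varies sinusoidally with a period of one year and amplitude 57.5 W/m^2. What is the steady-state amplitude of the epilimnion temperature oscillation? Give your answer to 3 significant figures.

Areal heat capacity C = ρ c_p D = 1000 × 4170 × 26.2 = 1.09×10^8 J/(m²·K).
Angular frequency ω = 2π / T = 2π / 3.15×10^7 s = 1.99×10^-7 s⁻¹.
√((Cω)² + λ²) = √((21.8)² + 29.9²) = 37.0 W/(m²·K).
Amplitude A = F₀ / √((Cω)²+λ²) = 57.5 / 37.0 = 1.55 K.

1.55 K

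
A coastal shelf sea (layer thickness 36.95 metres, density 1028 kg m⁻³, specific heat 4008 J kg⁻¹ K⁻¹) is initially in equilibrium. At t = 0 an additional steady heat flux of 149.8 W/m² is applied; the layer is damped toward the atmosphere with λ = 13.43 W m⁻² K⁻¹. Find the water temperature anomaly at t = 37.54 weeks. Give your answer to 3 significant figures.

Areal heat capacity C = ρ c_p D = 1028 × 4008 × 36.95 = 1.52×10^8 J m⁻² K⁻¹.
τ = C / λ = 1.52×10^8 / 13.43 = 1.13×10^7 s.
Equilibrium anomaly ΔT_eq = F / λ = 149.8 / 13.43 = 11.2 K.
t = 37.54 weeks = 2.27×10^7 s, so t/τ = 2.00.
ΔT(t) = ΔT_eq (1 − e^(−t/τ)) = 11.2 × (1 − e^−2.00) = 9.65 K.

9.65 K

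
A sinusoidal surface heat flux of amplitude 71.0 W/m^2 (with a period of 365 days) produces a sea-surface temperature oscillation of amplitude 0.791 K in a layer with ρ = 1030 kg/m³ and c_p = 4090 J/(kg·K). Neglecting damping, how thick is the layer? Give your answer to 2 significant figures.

ω = 2π / 3.15×10^7 s = 1.99×10^-7 s⁻¹.
Required C = F₀ / (A ω) = 71.0 / (0.791 × 1.99×10^-7) = 4.51×10^8 J/(m²·K).
D = C / (ρ c_p) = 4.51×10^8 / (1030 × 4090) = 107 m.

110 m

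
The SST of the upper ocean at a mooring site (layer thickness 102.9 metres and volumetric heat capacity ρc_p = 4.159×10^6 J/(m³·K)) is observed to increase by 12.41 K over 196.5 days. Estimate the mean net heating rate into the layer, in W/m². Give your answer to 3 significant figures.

313

Areal heat capacity C = ρc_p × D = 4.159×10^6 × 102.9 = 4.28×10^8 J/(m²·K).
Required heat per unit area: Q = C ΔT = 4.28×10^8 × 12.41 = 5.31×10^9 J/m².
Flux F = Q / Δt = 5.31×10^9 / 1.70×10^7 s = 313 W/m².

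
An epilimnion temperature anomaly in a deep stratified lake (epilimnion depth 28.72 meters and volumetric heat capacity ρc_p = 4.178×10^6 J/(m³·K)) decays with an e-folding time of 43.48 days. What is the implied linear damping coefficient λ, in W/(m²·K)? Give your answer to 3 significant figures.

31.9

Areal heat capacity C = ρc_p × D = 4.178×10^6 × 28.72 = 1.20×10^8 J/(m²·K).
τ = 43.48 days = 3.76×10^6 s.
λ = C / τ = 1.20×10^8 / 3.76×10^6 = 31.9 W/(m²·K).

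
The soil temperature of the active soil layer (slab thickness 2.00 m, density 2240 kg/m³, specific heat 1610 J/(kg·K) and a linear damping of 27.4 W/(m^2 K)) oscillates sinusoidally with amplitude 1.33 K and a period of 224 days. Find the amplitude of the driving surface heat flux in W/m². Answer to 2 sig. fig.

37

Areal heat capacity C = ρ c_p D = 2240 × 1610 × 2.00 = 7.21×10^6 J/(m²·K).
ω = 2π / 1.94×10^7 s = 3.25×10^-7 s⁻¹.
√((Cω)² + λ²) = √((2.34)² + 27.4²) = 27.5 W/(m²·K).
F₀ = A × √((Cω)²+λ²) = 1.33 × 27.5 = 36.6 W/m².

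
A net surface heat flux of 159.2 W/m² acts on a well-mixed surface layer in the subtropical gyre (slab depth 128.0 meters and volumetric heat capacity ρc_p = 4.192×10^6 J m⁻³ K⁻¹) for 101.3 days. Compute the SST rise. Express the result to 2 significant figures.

Areal heat capacity C = ρc_p × D = 4.192×10^6 × 128.0 = 5.37×10^8 J m⁻² K⁻¹.
Net heat input Q = F Δt = 159.2 × (101.3 days × 86400 s/day) = 1.39×10^9 J/m².
ΔT = Q / C = 1.39×10^9 / 5.37×10^8 = 2.60 K.

2.6 K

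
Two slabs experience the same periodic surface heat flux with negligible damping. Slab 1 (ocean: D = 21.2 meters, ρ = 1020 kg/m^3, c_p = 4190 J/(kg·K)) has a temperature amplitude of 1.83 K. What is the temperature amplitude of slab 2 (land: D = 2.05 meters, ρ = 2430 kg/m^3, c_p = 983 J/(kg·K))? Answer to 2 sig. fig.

C_ocean = 9.06×10^7 J/(m²·K); C_land = 4.90×10^6 J/(m²·K).
A ∝ 1/C ⇒ A_land = A_ocean × C_ocean/C_land = 1.83 × 18.5 = 33.9 K.

34 K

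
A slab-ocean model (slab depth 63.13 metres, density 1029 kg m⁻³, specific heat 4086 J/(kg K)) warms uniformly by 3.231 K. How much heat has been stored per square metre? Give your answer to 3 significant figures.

Areal heat capacity C = ρ c_p D = 1029 × 4086 × 63.13 = 2.65×10^8 J/(m²·K).
ΔQ = C ΔT = 2.65×10^8 × 3.231 = 8.58×10^8 J/m².

8.58×10^8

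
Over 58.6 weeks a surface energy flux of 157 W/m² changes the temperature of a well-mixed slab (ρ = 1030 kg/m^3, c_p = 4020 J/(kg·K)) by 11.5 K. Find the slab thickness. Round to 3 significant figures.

117 m

Heat input Q = F Δt = 157 × 3.54×10^7 s = 5.56×10^9 J/m².
Required areal heat capacity C = Q / ΔT = 4.84×10^8 J/(m²·K).
Depth D = C / (ρ c_p) = 4.84×10^8 / (1030 × 4020) = 117 m.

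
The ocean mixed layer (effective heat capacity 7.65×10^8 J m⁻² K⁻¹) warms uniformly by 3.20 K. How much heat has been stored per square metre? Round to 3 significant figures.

Areal heat capacity C = 7.65×10^8 J m⁻² K⁻¹ (given).
ΔQ = C ΔT = 7.65×10^8 × 3.20 = 2.45×10^9 J/m².

2.45×10^9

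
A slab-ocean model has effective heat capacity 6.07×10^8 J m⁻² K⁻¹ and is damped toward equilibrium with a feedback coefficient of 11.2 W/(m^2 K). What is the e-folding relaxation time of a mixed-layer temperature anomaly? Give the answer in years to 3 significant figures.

Areal heat capacity C = 6.07×10^8 J m⁻² K⁻¹ (given).
Relaxation time τ = C / λ = 6.07×10^8 / 11.2 = 5.42×10^7 s.
In years: 5.42×10^7 s / (3.156×10^7 s/year) = 1.72 years.

1.72 years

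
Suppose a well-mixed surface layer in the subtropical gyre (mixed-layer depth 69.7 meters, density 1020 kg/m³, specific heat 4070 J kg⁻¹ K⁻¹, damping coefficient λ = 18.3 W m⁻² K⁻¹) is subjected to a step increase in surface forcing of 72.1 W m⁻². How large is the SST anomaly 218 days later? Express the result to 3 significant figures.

2.74 K

Areal heat capacity C = ρ c_p D = 1020 × 4070 × 69.7 = 2.89×10^8 J m⁻² K⁻¹.
τ = C / λ = 2.89×10^8 / 18.3 = 1.58×10^7 s.
Equilibrium anomaly ΔT_eq = F / λ = 72.1 / 18.3 = 3.94 K.
t = 218 days = 1.88×10^7 s, so t/τ = 1.19.
ΔT(t) = ΔT_eq (1 − e^(−t/τ)) = 3.94 × (1 − e^−1.19) = 2.74 K.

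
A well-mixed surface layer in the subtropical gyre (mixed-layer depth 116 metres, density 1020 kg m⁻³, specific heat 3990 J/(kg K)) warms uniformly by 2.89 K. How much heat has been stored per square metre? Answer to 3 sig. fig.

1.36×10^9

Areal heat capacity C = ρ c_p D = 1020 × 3990 × 116 = 4.72×10^8 J/(m^2 K).
ΔQ = C ΔT = 4.72×10^8 × 2.89 = 1.36×10^9 J/m².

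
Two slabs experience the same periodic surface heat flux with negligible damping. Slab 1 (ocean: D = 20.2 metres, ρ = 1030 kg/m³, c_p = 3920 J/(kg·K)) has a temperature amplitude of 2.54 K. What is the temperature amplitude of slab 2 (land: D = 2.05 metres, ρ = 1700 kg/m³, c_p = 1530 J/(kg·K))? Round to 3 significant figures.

C_ocean = 8.16×10^7 J/(m²·K); C_land = 5.33×10^6 J/(m²·K).
A ∝ 1/C ⇒ A_land = A_ocean × C_ocean/C_land = 2.54 × 15.3 = 38.9 K.

38.9 K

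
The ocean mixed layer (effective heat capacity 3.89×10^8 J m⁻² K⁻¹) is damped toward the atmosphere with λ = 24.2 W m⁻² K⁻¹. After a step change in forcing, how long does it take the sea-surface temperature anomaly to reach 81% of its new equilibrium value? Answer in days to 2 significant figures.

310 days

Areal heat capacity C = 3.89×10^8 J m⁻² K⁻¹ (given).
τ = C / λ = 3.89×10^8 / 24.2 = 1.61×10^7 s.
Fraction reached: 1 − e^(−t/τ) = 0.81 ⇒ t = −τ ln(1 − 0.81) = τ × 1.66.
t = 2.67×10^7 s = 309 days.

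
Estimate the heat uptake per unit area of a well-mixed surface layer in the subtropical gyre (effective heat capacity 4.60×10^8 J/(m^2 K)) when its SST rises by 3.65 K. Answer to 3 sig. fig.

1.68×10^9

Areal heat capacity C = 4.60×10^8 J/(m^2 K) (given).
ΔQ = C ΔT = 4.60×10^8 × 3.65 = 1.68×10^9 J/m².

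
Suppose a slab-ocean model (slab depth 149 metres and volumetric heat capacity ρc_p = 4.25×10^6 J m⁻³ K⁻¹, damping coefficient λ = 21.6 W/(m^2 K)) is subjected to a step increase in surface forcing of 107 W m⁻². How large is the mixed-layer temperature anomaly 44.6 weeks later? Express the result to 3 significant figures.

Areal heat capacity C = ρc_p × D = 4.25×10^6 × 149 = 6.33×10^8 J/(m²·K).
τ = C / λ = 6.33×10^8 / 21.6 = 2.93×10^7 s.
Equilibrium anomaly ΔT_eq = F / λ = 107 / 21.6 = 4.95 K.
t = 44.6 weeks = 2.70×10^7 s, so t/τ = 0.920.
ΔT(t) = ΔT_eq (1 − e^(−t/τ)) = 4.95 × (1 − e^−0.920) = 2.98 K.

2.98 K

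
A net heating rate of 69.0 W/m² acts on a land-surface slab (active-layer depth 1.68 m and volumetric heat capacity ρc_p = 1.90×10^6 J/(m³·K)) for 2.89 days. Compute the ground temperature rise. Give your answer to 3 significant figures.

Areal heat capacity C = ρc_p × D = 1.90×10^6 × 1.68 = 3.19×10^6 J/(m^2 K).
Net heat input Q = F Δt = 69.0 × (2.89 days × 86400 s/day) = 1.72×10^7 J/m².
ΔT = Q / C = 1.72×10^7 / 3.19×10^6 = 5.40 K.

5.40 K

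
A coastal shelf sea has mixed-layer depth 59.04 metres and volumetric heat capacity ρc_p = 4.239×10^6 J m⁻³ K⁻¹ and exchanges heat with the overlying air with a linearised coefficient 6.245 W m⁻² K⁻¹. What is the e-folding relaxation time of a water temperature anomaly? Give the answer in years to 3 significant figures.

Areal heat capacity C = ρc_p × D = 4.239×10^6 × 59.04 = 2.50×10^8 J/(m^2 K).
Relaxation time τ = C / λ = 2.50×10^8 / 6.245 = 4.01×10^7 s.
In years: 4.01×10^7 s / (3.156×10^7 s/year) = 1.27 years.

1.27 years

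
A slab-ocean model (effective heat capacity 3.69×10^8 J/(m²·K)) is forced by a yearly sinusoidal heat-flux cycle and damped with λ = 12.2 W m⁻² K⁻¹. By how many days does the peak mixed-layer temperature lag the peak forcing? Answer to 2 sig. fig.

82 days

Areal heat capacity C = 3.69×10^8 J/(m²·K) (given).
ω = 2π / 3.15×10^7 s = 1.99×10^-7 s⁻¹.
Phase lag φ = arctan(Cω/λ) = arctan(73.5/12.2) = 1.41 rad.
Time lag = φ / ω = 1.41 / 1.99×10^-7 = 7.06×10^6 s = 81.7 days.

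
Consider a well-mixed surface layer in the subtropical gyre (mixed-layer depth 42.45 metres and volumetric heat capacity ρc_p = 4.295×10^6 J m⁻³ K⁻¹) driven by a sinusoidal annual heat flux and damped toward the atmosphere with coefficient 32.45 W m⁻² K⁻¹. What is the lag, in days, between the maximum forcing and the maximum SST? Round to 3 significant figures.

48.9 days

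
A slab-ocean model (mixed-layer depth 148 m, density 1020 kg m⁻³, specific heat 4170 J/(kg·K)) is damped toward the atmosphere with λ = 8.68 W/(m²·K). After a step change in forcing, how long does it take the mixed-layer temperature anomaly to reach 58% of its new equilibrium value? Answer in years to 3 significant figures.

1.99 years

Areal heat capacity C = ρ c_p D = 1020 × 4170 × 148 = 6.30×10^8 J/(m^2 K).
τ = C / λ = 6.30×10^8 / 8.68 = 7.25×10^7 s.
Fraction reached: 1 − e^(−t/τ) = 0.58 ⇒ t = −τ ln(1 − 0.58) = τ × 0.868.
t = 6.29×10^7 s = 1.99 years.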